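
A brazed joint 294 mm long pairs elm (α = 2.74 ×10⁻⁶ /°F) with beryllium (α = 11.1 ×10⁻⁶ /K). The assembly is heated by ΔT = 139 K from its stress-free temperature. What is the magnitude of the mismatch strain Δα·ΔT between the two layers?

8.57×10⁻⁴

elm: α = 2.74×10⁻⁶/°F × 9/5 = 4.93×10⁻⁶/K.
Δα = |4.93 − 11.1|×10⁻⁶/K = 6.17×10⁻⁶/K.
Mismatch strain = Δα·ΔT = 6.17×10⁻⁶ × 139.0 = 8.57×10⁻⁴.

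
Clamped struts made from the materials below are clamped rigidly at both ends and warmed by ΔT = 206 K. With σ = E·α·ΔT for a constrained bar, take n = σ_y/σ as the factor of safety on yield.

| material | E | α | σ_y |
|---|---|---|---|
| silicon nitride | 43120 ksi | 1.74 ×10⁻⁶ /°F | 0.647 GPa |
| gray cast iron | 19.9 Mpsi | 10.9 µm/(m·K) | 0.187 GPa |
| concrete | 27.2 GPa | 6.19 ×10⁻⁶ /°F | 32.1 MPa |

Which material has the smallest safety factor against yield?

Per material, after unit conversion:
  silicon nitride: E = 297.3, α = 3.13, σ_y = 647.0 → σ = 192 MPa, n = 3.37
  gray cast iron: E = 137.2, α = 10.9, σ_y = 187.0 → σ = 308 MPa, n = 0.607
  concrete: E = 27.20, α = 11.1, σ_y = 32.10 → σ = 62.4 MPa, n = 0.514
Smallest n: concrete with n = 0.514.

concrete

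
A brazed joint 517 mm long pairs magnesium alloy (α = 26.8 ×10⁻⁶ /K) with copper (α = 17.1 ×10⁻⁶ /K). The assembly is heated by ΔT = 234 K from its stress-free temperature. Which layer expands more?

α(magnesium alloy) = 26.8×10⁻⁶/K vs α(copper) = 17.1×10⁻⁶/K.
Higher α expands more for the same ΔT: magnesium alloy.

magnesium alloy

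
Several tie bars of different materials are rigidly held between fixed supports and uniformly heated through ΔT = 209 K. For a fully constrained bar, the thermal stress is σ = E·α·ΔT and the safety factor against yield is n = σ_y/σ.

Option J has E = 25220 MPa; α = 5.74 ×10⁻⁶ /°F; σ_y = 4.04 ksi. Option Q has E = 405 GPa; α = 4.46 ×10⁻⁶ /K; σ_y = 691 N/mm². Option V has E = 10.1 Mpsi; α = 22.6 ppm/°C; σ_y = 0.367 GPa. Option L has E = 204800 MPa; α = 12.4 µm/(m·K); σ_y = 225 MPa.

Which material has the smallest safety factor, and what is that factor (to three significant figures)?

In consistent units (E in GPa, α in ×10⁻⁶/K, σ_y in MPa):
  option J: E = 25.22, α = 10.3, σ_y = 27.85 → σ = 54.5 MPa, n = 0.511
  option Q: E = 405.0, α = 4.46, σ_y = 691.0 → σ = 378 MPa, n = 1.83
  option V: E = 69.64, α = 22.6, σ_y = 367.0 → σ = 329 MPa, n = 1.12
  option L: E = 204.8, α = 12.4, σ_y = 225.0 → σ = 531 MPa, n = 0.424
Option L has the lowest safety factor, n = 0.424.

option L, n = 0.424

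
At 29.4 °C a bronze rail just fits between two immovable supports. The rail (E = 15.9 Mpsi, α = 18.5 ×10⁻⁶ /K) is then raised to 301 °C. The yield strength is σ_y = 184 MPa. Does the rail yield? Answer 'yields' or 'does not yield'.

E = 15.9 Mpsi = 109.6 GPa.
ΔT = 271.6 K. Constrained thermal stress σ = E·α·ΔT = 109.6×10³ MPa × 18.5×10⁻⁶ × 271.6 = 551 MPa (compressive).
Compare to σ_y = 184 MPa: σ ≥ σ_y, so it yields.

yields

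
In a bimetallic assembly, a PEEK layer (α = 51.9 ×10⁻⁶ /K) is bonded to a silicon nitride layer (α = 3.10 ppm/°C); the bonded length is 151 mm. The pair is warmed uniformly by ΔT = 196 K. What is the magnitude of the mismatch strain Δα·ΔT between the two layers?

Δα = |51.9 − 3.10|×10⁻⁶/K = 48.8×10⁻⁶/K.
Mismatch strain = Δα·ΔT = 48.8×10⁻⁶ × 196.0 = 9.56×10⁻³.

9.56×10⁻³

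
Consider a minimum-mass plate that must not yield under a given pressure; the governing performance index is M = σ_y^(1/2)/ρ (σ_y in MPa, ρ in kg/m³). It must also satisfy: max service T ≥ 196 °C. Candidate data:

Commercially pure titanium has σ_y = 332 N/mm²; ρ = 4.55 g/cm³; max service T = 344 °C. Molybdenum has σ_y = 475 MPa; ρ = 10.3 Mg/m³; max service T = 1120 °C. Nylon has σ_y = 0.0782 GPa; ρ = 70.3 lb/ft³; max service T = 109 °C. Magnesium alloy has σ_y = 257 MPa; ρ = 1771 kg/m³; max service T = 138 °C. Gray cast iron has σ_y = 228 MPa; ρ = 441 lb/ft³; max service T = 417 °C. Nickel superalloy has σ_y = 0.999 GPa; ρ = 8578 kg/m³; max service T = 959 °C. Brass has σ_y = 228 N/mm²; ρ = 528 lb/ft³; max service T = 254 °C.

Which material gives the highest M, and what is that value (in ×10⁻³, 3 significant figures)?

commercially pure titanium, M = 4.00×10⁻³

Screen on constraints: max service T ≥ 196 °C. Survivors: commercially pure titanium, molybdenum, gray cast iron, nickel superalloy, brass.
After converting to SI:
  commercially pure titanium: σ_y = 332.0 MPa, ρ = 4550 kg/m³
  molybdenum: σ_y = 475.0 MPa, ρ = 10300 kg/m³
  gray cast iron: σ_y = 228.0 MPa, ρ = 7064 kg/m³
  nickel superalloy: σ_y = 999.0 MPa, ρ = 8578 kg/m³
  brass: σ_y = 228.0 MPa, ρ = 8458 kg/m³
  commercially pure titanium: M = 4.00×10⁻³
  nickel superalloy: M = 3.68×10⁻³
  gray cast iron: M = 2.14×10⁻³
  molybdenum: M = 2.12×10⁻³
  brass: M = 1.79×10⁻³
Commercially pure titanium ranks first.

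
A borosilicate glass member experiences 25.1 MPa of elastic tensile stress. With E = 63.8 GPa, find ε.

ε = σ/E = 25.1 / 63800 = 3.93×10⁻⁴.

3.93×10⁻⁴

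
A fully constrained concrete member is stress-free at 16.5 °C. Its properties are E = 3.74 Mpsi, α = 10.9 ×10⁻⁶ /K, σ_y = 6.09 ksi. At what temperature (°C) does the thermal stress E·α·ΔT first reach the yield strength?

E = 3.74 Mpsi = 25.79 GPa.
σ_y = 6.09 ksi = 41.99 MPa.
E·α·ΔT = 41.99 MPa ⇒ ΔT = 41.99 / (25.79×10³ × 10.9×10⁻⁶) = 149.4 K.
T = 16.5 + 149.4 = 165.9 °C.

166 °C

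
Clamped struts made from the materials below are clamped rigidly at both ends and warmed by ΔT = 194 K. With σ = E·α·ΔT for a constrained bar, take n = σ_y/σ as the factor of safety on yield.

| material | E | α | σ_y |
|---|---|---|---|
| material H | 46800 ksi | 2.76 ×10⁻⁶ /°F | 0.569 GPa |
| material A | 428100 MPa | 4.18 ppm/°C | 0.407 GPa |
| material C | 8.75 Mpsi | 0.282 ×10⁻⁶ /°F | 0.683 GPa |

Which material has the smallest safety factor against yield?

Converting E to GPa, α to ×10⁻⁶/K, σ_y to MPa, then σ and n for each:
  material H: E = 322.7, α = 4.97, σ_y = 569.0 → σ = 311 MPa, n = 1.83
  material A: E = 428.1, α = 4.18, σ_y = 407.0 → σ = 347 MPa, n = 1.17
  material C: E = 60.33, α = 0.508, σ_y = 683.0 → σ = 5.94 MPa, n = 115
The minimum is material A at n = 1.17.

material A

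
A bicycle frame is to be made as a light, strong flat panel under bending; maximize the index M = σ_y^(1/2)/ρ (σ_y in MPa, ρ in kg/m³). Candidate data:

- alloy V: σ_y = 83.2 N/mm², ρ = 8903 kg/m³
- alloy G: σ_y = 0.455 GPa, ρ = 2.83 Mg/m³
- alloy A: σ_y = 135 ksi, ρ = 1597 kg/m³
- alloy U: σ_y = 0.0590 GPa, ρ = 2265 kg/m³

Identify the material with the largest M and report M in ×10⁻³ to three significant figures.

In SI units:
  alloy V: σ_y = 83.20 MPa, ρ = 8903 kg/m³
  alloy G: σ_y = 455.0 MPa, ρ = 2830 kg/m³
  alloy A: σ_y = 930.8 MPa, ρ = 1597 kg/m³
  alloy U: σ_y = 59.00 MPa, ρ = 2265 kg/m³
  alloy A: M = 19.1×10⁻³
  alloy G: M = 7.54×10⁻³
  alloy U: M = 3.39×10⁻³
  alloy V: M = 1.02×10⁻³
Alloy A has the largest M.

alloy A, M = 19.1×10⁻³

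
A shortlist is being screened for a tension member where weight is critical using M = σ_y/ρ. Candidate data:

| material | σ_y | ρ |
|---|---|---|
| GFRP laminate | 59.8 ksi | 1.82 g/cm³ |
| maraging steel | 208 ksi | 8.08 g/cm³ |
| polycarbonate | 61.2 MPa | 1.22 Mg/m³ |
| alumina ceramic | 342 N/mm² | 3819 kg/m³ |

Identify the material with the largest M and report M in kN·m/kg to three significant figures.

After converting to SI:
  GFRP laminate: σ_y = 412.3 MPa, ρ = 1820 kg/m³
  maraging steel: σ_y = 1434 MPa, ρ = 8080 kg/m³
  polycarbonate: σ_y = 61.20 MPa, ρ = 1220 kg/m³
  alumina ceramic: σ_y = 342.0 MPa, ρ = 3819 kg/m³
  GFRP laminate: M = 227 kN·m/kg
  maraging steel: M = 177 kN·m/kg
  alumina ceramic: M = 89.6 kN·m/kg
  polycarbonate: M = 50.2 kN·m/kg
GFRP laminate ranks first.

GFRP laminate, M = 227 kN·m/kg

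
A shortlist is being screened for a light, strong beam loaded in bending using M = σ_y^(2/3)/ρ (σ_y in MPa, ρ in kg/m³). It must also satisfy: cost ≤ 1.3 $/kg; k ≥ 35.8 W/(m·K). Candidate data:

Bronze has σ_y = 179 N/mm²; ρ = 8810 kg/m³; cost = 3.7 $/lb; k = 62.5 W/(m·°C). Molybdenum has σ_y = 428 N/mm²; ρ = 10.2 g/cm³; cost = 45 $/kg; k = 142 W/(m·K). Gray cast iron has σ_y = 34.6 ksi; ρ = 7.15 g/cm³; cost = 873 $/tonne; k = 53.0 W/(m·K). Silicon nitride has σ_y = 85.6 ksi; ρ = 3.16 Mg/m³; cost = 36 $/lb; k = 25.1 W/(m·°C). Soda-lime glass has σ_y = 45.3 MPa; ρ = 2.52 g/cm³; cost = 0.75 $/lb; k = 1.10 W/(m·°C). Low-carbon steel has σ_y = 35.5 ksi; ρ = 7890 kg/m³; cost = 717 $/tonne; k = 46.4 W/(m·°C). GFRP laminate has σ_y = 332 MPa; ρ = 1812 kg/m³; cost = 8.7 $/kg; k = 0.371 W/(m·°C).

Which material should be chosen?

Screen on constraints: cost ≤ 1.3 $/kg; k ≥ 35.8 W/(m·K). Survivors: gray cast iron, low-carbon steel.
Normalizing units and computing the index:
  gray cast iron: σ_y = 238.6 MPa, ρ = 7150 kg/m³
  low-carbon steel: σ_y = 244.8 MPa, ρ = 7890 kg/m³
  gray cast iron: M = 5.38×10⁻³
  low-carbon steel: M = 4.96×10⁻³
Gray cast iron has the largest M.

gray cast iron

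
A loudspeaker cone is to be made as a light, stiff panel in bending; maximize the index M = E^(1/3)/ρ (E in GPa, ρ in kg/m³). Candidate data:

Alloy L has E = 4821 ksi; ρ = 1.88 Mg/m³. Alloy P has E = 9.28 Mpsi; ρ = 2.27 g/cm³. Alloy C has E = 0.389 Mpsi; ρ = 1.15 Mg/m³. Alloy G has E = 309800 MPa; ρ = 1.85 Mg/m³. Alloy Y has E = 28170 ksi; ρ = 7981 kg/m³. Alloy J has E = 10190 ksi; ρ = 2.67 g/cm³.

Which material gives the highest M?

alloy G

In SI units:
  alloy L: E = 33.24 GPa, ρ = 1880 kg/m³
  alloy P: E = 63.98 GPa, ρ = 2270 kg/m³
  alloy C: E = 2.682 GPa, ρ = 1150 kg/m³
  alloy G: E = 309.8 GPa, ρ = 1850 kg/m³
  alloy Y: E = 194.2 GPa, ρ = 7981 kg/m³
  alloy J: E = 70.26 GPa, ρ = 2670 kg/m³
  alloy G: M = 3.66×10⁻³
  alloy P: M = 1.76×10⁻³
  alloy L: M = 1.71×10⁻³
  alloy J: M = 1.55×10⁻³
  alloy C: M = 1.21×10⁻³
  alloy Y: M = 0.726×10⁻³
The maximum is for alloy G.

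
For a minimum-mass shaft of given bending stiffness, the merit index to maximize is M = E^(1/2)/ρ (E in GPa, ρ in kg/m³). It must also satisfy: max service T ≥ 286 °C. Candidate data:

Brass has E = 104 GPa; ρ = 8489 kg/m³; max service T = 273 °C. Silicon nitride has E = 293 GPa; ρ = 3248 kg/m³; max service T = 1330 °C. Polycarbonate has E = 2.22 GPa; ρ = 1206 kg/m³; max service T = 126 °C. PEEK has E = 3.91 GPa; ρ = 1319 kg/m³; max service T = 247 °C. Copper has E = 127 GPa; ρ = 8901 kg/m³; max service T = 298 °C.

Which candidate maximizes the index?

Screen on constraints: max service T ≥ 286 °C. Survivors: silicon nitride, copper.
Computing M directly (units already consistent):
  silicon nitride: M = 5.27×10⁻³
  copper: M = 1.27×10⁻³
Silicon nitride has the largest M.

silicon nitride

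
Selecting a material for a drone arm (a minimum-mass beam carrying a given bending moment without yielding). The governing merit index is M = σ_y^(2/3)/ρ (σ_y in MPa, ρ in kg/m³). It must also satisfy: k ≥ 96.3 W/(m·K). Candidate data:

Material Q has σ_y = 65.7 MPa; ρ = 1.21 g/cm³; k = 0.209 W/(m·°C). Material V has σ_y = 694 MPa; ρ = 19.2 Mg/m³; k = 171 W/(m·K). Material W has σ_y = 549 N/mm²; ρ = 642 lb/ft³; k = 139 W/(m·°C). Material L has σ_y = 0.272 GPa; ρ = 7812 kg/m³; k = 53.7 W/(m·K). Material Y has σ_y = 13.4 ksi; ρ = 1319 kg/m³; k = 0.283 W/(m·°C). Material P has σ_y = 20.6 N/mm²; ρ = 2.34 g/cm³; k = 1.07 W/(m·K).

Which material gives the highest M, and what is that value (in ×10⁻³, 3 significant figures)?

Screen on constraints: k ≥ 96.3 W/(m·K). Survivors: material V, material W.
Putting every candidate on a common basis:
  material V: σ_y = 694.0 MPa, ρ = 19200 kg/m³
  material W: σ_y = 549.0 MPa, ρ = 10280 kg/m³
  material W: M = 6.52×10⁻³
  material V: M = 4.08×10⁻³
Material W has the largest M.

material W, M = 6.52×10⁻³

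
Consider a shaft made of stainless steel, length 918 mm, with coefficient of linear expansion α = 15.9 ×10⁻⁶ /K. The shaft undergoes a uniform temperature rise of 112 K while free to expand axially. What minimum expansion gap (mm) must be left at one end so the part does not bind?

1.63 mm

ΔL = α·L₀·ΔT = 15.9×10⁻⁶ × 918 mm × 112.0 K = 1.63 mm.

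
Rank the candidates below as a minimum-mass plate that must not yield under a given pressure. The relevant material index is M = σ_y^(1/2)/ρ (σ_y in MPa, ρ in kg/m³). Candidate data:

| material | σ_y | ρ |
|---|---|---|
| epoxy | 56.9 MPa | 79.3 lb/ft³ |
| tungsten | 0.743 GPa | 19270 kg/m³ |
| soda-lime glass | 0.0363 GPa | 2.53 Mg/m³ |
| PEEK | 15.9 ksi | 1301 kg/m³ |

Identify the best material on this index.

PEEK

Normalizing units and computing the index:
  epoxy: σ_y = 56.90 MPa, ρ = 1270 kg/m³
  tungsten: σ_y = 743.0 MPa, ρ = 19270 kg/m³
  soda-lime glass: σ_y = 36.30 MPa, ρ = 2530 kg/m³
  PEEK: σ_y = 109.6 MPa, ρ = 1301 kg/m³
  PEEK: M = 8.05×10⁻³
  epoxy: M = 5.94×10⁻³
  soda-lime glass: M = 2.38×10⁻³
  tungsten: M = 1.41×10⁻³
PEEK ranks first.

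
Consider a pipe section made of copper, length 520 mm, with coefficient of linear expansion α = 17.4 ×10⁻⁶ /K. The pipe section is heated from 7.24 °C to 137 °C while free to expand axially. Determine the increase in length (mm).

1.17 mm

ΔT = 137 − 7.24 = 129.8 K.
ΔL = α·L₀·ΔT = 17.4×10⁻⁶ × 520 mm × 129.8 K = 1.17 mm.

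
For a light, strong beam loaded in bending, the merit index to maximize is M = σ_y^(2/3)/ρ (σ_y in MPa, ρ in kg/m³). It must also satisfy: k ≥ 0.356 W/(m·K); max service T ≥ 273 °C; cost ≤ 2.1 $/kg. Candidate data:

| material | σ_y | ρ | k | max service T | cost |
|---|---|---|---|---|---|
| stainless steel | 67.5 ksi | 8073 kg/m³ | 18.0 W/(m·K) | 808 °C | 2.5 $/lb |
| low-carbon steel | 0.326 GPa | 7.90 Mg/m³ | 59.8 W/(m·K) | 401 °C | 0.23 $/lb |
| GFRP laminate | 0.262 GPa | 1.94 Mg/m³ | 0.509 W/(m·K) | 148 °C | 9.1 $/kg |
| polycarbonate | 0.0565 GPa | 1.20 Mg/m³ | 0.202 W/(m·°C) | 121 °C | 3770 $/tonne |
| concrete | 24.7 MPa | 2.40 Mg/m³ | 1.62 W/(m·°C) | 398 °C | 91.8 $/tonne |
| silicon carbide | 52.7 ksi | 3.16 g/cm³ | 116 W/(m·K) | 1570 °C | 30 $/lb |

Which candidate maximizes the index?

low-carbon steel

Screen on constraints: k ≥ 0.356 W/(m·K); max service T ≥ 273 °C; cost ≤ 2.1 $/kg. Survivors: low-carbon steel, concrete.
In SI units:
  low-carbon steel: σ_y = 326.0 MPa, ρ = 7900 kg/m³
  concrete: σ_y = 24.70 MPa, ρ = 2400 kg/m³
  low-carbon steel: M = 6.00×10⁻³
  concrete: M = 3.53×10⁻³
Low-carbon steel has the largest M.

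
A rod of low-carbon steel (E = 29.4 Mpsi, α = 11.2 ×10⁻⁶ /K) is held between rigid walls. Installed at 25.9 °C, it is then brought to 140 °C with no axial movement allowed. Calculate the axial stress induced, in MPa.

259 MPa

E = 29.4 Mpsi = 202.7 GPa.
ΔT = 114.1 K. Constrained thermal stress σ = E·α·ΔT = 202.7×10³ MPa × 11.2×10⁻⁶ × 114.1 = 259 MPa (compressive).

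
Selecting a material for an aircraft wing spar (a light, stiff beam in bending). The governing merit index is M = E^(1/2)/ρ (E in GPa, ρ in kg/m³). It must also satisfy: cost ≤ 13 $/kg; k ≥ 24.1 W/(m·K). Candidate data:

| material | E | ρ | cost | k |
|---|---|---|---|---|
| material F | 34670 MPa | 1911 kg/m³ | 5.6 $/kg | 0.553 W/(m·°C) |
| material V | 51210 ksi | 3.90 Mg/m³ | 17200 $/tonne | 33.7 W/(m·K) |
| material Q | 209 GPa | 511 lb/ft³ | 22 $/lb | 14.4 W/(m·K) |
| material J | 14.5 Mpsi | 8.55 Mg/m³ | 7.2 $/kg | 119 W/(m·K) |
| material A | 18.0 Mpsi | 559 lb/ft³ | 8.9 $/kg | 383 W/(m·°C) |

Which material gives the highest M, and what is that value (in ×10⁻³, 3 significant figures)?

Screen on constraints: cost ≤ 13 $/kg; k ≥ 24.1 W/(m·K). Survivors: material J, material A.
After converting to SI:
  material J: E = 99.97 GPa, ρ = 8550 kg/m³
  material A: E = 124.1 GPa, ρ = 8954 kg/m³
  material A: M = 1.24×10⁻³
  material J: M = 1.17×10⁻³
Material A has the largest M.

material A, M = 1.24×10⁻³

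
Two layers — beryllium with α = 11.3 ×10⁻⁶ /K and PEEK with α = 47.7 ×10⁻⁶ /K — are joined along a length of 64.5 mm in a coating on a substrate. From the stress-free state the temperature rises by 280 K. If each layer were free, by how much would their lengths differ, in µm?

Δα = |11.3 − 47.7|×10⁻⁶/K = 36.4×10⁻⁶/K.
ΔL_mismatch = Δα·L·ΔT = 36.4×10⁻⁶ × 64.5 mm × 280.0 K = 657 µm.

657 µm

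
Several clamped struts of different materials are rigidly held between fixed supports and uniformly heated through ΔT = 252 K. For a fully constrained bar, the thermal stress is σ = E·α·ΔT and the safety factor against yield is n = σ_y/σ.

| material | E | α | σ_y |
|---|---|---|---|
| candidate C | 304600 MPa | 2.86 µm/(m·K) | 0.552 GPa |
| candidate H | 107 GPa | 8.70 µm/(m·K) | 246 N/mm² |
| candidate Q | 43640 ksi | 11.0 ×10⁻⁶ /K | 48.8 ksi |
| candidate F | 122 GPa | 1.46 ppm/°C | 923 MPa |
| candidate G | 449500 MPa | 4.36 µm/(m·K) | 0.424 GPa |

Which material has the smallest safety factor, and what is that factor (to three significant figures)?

In consistent units (E in GPa, α in ×10⁻⁶/K, σ_y in MPa):
  candidate C: E = 304.6, α = 2.86, σ_y = 552.0 → σ = 220 MPa, n = 2.51
  candidate H: E = 107.0, α = 8.70, σ_y = 246.0 → σ = 235 MPa, n = 1.05
  candidate Q: E = 300.9, α = 11.0, σ_y = 336.5 → σ = 834 MPa, n = 0.403
  candidate F: E = 122.0, α = 1.46, σ_y = 923.0 → σ = 44.9 MPa, n = 20.6
  candidate G: E = 449.5, α = 4.36, σ_y = 424.0 → σ = 494 MPa, n = 0.859
Candidate Q has the lowest safety factor, n = 0.403.

candidate Q, n = 0.403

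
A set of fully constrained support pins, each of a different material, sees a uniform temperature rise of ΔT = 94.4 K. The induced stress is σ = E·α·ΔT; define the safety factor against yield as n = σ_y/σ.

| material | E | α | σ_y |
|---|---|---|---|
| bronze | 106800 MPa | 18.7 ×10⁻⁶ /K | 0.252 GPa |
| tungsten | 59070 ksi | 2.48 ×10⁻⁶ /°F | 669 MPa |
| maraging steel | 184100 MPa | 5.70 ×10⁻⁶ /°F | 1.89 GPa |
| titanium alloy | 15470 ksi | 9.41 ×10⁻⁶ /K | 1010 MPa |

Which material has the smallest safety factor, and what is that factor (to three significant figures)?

bronze, n = 1.34

Converting E to GPa, α to ×10⁻⁶/K, σ_y to MPa, then σ and n for each:
  bronze: E = 106.8, α = 18.7, σ_y = 252.0 → σ = 189 MPa, n = 1.34
  tungsten: E = 407.3, α = 4.46, σ_y = 669.0 → σ = 172 MPa, n = 3.90
  maraging steel: E = 184.1, α = 10.3, σ_y = 1890 → σ = 178 MPa, n = 10.6
  titanium alloy: E = 106.7, α = 9.41, σ_y = 1010 → σ = 94.7 MPa, n = 10.7
Smallest n: bronze with n = 1.34.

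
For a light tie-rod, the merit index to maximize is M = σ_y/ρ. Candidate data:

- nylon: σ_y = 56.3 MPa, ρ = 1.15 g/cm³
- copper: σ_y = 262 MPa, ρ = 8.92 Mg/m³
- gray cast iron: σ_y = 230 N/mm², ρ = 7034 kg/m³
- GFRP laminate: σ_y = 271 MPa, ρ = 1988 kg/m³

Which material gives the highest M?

GFRP laminate

After converting to SI:
  nylon: σ_y = 56.30 MPa, ρ = 1150 kg/m³
  copper: σ_y = 262.0 MPa, ρ = 8920 kg/m³
  gray cast iron: σ_y = 230.0 MPa, ρ = 7034 kg/m³
  GFRP laminate: σ_y = 271.0 MPa, ρ = 1988 kg/m³
  GFRP laminate: M = 136 kN·m/kg
  nylon: M = 49.0 kN·m/kg
  gray cast iron: M = 32.7 kN·m/kg
  copper: M = 29.4 kN·m/kg
GFRP laminate ranks first.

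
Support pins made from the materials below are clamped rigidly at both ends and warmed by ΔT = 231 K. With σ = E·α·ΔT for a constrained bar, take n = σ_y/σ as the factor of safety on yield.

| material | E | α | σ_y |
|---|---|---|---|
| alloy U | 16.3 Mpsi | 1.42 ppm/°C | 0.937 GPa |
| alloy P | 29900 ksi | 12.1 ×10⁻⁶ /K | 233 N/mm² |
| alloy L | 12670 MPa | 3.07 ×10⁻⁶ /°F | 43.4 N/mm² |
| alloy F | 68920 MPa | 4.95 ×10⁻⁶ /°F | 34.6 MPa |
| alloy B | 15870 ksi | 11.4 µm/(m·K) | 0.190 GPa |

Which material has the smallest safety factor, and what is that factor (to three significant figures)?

alloy F, n = 0.244

Per material, after unit conversion:
  alloy U: E = 112.4, α = 1.42, σ_y = 937.0 → σ = 36.9 MPa, n = 25.4
  alloy P: E = 206.2, α = 12.1, σ_y = 233.0 → σ = 576 MPa, n = 0.404
  alloy L: E = 12.67, α = 5.53, σ_y = 43.40 → σ = 16.2 MPa, n = 2.68
  alloy F: E = 68.92, α = 8.91, σ_y = 34.60 → σ = 142 MPa, n = 0.244
  alloy B: E = 109.4, α = 11.4, σ_y = 190.0 → σ = 288 MPa, n = 0.659
The minimum is alloy F at n = 0.244.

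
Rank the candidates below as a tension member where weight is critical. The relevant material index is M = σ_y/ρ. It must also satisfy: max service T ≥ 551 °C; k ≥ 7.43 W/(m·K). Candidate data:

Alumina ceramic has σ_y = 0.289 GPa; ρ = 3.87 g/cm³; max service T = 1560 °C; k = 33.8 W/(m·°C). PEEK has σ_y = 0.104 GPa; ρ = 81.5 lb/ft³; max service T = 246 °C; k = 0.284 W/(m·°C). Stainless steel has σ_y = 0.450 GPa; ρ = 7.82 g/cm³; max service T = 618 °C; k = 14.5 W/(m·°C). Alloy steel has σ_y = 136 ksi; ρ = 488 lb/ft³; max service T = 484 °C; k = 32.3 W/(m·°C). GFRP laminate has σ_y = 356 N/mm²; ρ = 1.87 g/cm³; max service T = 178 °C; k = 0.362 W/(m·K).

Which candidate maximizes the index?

alumina ceramic

Screen on constraints: max service T ≥ 551 °C; k ≥ 7.43 W/(m·K). Survivors: alumina ceramic, stainless steel.
After converting to SI:
  alumina ceramic: σ_y = 289.0 MPa, ρ = 3870 kg/m³
  stainless steel: σ_y = 450.0 MPa, ρ = 7820 kg/m³
  alumina ceramic: M = 74.7 kN·m/kg
  stainless steel: M = 57.5 kN·m/kg
Alumina ceramic ranks first.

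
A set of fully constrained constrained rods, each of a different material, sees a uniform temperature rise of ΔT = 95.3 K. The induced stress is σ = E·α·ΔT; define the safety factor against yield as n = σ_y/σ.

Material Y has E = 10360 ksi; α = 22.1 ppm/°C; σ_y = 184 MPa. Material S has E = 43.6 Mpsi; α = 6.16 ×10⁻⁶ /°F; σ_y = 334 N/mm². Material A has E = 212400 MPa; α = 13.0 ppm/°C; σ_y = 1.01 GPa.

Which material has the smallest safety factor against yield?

In consistent units (E in GPa, α in ×10⁻⁶/K, σ_y in MPa):
  material Y: E = 71.43, α = 22.1, σ_y = 184.0 → σ = 150 MPa, n = 1.22
  material S: E = 300.6, α = 11.1, σ_y = 334.0 → σ = 318 MPa, n = 1.05
  material A: E = 212.4, α = 13.0, σ_y = 1010 → σ = 263 MPa, n = 3.84
The minimum is material S at n = 1.05.

material S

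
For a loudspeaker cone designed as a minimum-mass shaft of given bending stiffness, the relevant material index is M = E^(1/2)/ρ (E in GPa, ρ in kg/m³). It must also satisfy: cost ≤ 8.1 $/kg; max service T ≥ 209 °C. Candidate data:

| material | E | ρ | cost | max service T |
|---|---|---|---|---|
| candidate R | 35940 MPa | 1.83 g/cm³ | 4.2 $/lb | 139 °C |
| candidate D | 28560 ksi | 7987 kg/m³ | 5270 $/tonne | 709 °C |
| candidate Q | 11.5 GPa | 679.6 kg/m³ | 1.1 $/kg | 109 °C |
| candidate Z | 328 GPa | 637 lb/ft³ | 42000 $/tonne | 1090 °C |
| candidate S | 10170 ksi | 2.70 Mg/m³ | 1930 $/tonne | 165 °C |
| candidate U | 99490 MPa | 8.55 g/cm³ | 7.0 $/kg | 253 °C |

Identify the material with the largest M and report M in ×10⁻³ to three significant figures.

Screen on constraints: cost ≤ 8.1 $/kg; max service T ≥ 209 °C. Survivors: candidate D, candidate U.
Normalizing units and computing the index:
  candidate D: E = 196.9 GPa, ρ = 7987 kg/m³
  candidate U: E = 99.49 GPa, ρ = 8550 kg/m³
  candidate D: M = 1.76×10⁻³
  candidate U: M = 1.17×10⁻³
Candidate D has the largest M.

candidate D, M = 1.76×10⁻³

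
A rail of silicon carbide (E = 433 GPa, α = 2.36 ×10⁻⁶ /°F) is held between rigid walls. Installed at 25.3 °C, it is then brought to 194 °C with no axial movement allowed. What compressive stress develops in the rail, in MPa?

310 MPa

α = 2.36×10⁻⁶/°F × 9/5 = 4.25×10⁻⁶/K.
ΔT = 168.7 K. Constrained thermal stress σ = E·α·ΔT = 433.0×10³ MPa × 4.25×10⁻⁶ × 168.7 = 310 MPa (compressive).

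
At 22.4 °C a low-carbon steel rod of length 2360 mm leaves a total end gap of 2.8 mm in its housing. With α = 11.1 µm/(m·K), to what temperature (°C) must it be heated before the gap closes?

α·L₀·ΔT = 2.8 mm ⇒ ΔT = 2.8 / (11.1×10⁻⁶ × 2360.0) = 106.9 K.
T = 22.4 + 106.9 = 129.3 °C.

129 °C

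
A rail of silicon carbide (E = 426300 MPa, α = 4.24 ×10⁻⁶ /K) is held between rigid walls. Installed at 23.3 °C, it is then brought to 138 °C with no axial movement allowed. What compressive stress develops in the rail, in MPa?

207 MPa

E = 426300 MPa = 426.3 GPa.
ΔT = 114.7 K. Constrained thermal stress σ = E·α·ΔT = 426.3×10³ MPa × 4.24×10⁻⁶ × 114.7 = 207 MPa (compressive).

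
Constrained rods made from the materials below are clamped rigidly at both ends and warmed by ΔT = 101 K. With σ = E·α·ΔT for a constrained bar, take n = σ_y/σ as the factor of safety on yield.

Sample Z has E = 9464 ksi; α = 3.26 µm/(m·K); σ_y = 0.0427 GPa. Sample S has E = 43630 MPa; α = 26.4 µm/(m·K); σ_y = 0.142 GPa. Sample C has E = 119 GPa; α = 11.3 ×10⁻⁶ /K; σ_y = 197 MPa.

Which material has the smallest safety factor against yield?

Converting E to GPa, α to ×10⁻⁶/K, σ_y to MPa, then σ and n for each:
  sample Z: E = 65.25, α = 3.26, σ_y = 42.70 → σ = 21.5 MPa, n = 1.99
  sample S: E = 43.63, α = 26.4, σ_y = 142.0 → σ = 116 MPa, n = 1.22
  sample C: E = 119.0, α = 11.3, σ_y = 197.0 → σ = 136 MPa, n = 1.45
The minimum is sample S at n = 1.22.

sample S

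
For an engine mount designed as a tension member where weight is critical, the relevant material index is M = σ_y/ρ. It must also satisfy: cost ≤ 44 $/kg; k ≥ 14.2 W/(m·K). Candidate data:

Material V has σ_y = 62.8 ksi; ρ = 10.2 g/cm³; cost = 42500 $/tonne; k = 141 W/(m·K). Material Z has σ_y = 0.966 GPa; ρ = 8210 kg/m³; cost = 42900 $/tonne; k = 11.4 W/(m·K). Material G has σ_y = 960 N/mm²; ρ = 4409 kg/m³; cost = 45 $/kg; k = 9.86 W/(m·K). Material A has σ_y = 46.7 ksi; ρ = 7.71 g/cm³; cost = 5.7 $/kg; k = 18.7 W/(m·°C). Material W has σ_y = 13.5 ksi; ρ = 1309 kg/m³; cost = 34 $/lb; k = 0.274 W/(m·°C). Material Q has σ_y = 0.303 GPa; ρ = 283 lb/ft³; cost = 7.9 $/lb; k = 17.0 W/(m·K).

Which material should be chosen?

Screen on constraints: cost ≤ 44 $/kg; k ≥ 14.2 W/(m·K). Survivors: material V, material A, material Q.
Putting every candidate on a common basis:
  material V: σ_y = 433.0 MPa, ρ = 10200 kg/m³
  material A: σ_y = 322.0 MPa, ρ = 7710 kg/m³
  material Q: σ_y = 303.0 MPa, ρ = 4533 kg/m³
  material Q: M = 66.8 kN·m/kg
  material V: M = 42.5 kN·m/kg
  material A: M = 41.8 kN·m/kg
Highest index: material Q.

material Q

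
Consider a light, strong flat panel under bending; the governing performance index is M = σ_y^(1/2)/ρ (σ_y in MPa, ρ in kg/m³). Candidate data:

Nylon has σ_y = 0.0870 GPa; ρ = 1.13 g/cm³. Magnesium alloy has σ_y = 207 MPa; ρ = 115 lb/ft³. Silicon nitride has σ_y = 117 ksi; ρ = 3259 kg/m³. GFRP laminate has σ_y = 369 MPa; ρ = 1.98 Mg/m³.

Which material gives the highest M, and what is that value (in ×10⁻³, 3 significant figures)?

Normalizing units and computing the index:
  nylon: σ_y = 87.00 MPa, ρ = 1130 kg/m³
  magnesium alloy: σ_y = 207.0 MPa, ρ = 1842 kg/m³
  silicon nitride: σ_y = 806.7 MPa, ρ = 3259 kg/m³
  GFRP laminate: σ_y = 369.0 MPa, ρ = 1980 kg/m³
  GFRP laminate: M = 9.70×10⁻³
  silicon nitride: M = 8.72×10⁻³
  nylon: M = 8.25×10⁻³
  magnesium alloy: M = 7.81×10⁻³
Highest index: GFRP laminate.

GFRP laminate, M = 9.70×10⁻³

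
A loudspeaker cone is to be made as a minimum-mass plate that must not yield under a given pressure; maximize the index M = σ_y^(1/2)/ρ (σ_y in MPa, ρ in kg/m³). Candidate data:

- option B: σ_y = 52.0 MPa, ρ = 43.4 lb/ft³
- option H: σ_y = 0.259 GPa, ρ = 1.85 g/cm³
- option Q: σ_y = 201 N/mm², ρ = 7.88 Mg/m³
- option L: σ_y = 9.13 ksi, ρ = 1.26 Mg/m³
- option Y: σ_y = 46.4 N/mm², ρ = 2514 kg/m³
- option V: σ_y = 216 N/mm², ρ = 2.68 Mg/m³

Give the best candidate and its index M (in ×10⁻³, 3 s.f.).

option B, M = 10.4×10⁻³

In SI units:
  option B: σ_y = 52.00 MPa, ρ = 695.2 kg/m³
  option H: σ_y = 259.0 MPa, ρ = 1850 kg/m³
  option Q: σ_y = 201.0 MPa, ρ = 7880 kg/m³
  option L: σ_y = 62.95 MPa, ρ = 1260 kg/m³
  option Y: σ_y = 46.40 MPa, ρ = 2514 kg/m³
  option V: σ_y = 216.0 MPa, ρ = 2680 kg/m³
  option B: M = 10.4×10⁻³
  option H: M = 8.70×10⁻³
  option L: M = 6.30×10⁻³
  option V: M = 5.48×10⁻³
  option Y: M = 2.71×10⁻³
  option Q: M = 1.80×10⁻³
Option B has the largest M.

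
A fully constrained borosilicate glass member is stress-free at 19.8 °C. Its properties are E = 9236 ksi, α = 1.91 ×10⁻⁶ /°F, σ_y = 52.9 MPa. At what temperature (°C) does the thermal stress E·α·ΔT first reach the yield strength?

261 °C

E = 9236 ksi = 63.68 GPa.
α = 1.91×10⁻⁶/°F × 9/5 = 3.44×10⁻⁶/K.
E·α·ΔT = 52.90 MPa ⇒ ΔT = 52.90 / (63.68×10³ × 3.44×10⁻⁶) = 241.6 K.
T = 19.8 + 241.6 = 261.4 °C.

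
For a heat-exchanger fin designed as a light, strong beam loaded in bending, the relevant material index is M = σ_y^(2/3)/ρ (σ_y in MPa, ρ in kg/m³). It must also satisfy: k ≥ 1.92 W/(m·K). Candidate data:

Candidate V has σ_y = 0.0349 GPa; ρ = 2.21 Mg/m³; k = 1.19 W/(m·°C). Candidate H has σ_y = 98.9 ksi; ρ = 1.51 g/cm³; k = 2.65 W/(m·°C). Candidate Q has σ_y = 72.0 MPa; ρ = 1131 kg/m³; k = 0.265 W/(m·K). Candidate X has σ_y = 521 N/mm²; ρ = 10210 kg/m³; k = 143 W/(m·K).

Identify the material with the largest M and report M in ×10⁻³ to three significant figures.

Screen on constraints: k ≥ 1.92 W/(m·K). Survivors: candidate H, candidate X.
Putting every candidate on a common basis:
  candidate H: σ_y = 681.9 MPa, ρ = 1510 kg/m³
  candidate X: σ_y = 521.0 MPa, ρ = 10210 kg/m³
  candidate H: M = 51.3×10⁻³
  candidate X: M = 6.34×10⁻³
Highest index: candidate H.

candidate H, M = 51.3×10⁻³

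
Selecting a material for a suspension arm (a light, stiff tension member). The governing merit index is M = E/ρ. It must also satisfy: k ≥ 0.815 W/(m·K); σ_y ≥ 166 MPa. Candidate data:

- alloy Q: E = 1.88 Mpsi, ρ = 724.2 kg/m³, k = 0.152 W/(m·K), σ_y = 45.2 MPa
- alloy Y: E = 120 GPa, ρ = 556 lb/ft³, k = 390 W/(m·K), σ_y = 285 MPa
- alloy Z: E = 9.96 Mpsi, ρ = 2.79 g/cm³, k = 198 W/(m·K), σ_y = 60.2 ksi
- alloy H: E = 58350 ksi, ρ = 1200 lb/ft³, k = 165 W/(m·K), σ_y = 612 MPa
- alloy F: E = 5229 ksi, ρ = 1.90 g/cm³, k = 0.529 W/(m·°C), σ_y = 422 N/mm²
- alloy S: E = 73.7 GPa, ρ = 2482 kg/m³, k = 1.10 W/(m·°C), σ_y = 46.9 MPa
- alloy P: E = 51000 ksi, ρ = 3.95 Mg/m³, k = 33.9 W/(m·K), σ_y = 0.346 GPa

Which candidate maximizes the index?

Screen on constraints: k ≥ 0.815 W/(m·K); σ_y ≥ 166 MPa. Survivors: alloy Y, alloy Z, alloy H, alloy P.
Putting every candidate on a common basis:
  alloy Y: E = 120.0 GPa, ρ = 8906 kg/m³
  alloy Z: E = 68.67 GPa, ρ = 2790 kg/m³
  alloy H: E = 402.3 GPa, ρ = 19220 kg/m³
  alloy P: E = 351.6 GPa, ρ = 3950 kg/m³
  alloy P: M = 89.0 MN·m/kg
  alloy Z: M = 24.6 MN·m/kg
  alloy H: M = 20.9 MN·m/kg
  alloy Y: M = 13.5 MN·m/kg
Alloy P has the largest M.

alloy P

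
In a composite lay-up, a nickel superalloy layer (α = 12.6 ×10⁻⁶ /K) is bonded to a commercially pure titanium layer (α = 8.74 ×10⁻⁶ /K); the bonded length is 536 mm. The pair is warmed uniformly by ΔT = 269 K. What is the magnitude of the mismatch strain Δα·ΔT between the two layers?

1.04×10⁻³

Δα = |12.6 − 8.74|×10⁻⁶/K = 3.86×10⁻⁶/K.
Mismatch strain = Δα·ΔT = 3.86×10⁻⁶ × 269.0 = 1.04×10⁻³.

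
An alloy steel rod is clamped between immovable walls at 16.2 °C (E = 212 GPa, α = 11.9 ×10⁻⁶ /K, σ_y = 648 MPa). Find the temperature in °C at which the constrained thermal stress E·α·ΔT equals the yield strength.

E·α·ΔT = 648.0 MPa ⇒ ΔT = 648.0 / (212.0×10³ × 11.9×10⁻⁶) = 256.9 K.
T = 16.2 + 256.9 = 273.1 °C.

273 °C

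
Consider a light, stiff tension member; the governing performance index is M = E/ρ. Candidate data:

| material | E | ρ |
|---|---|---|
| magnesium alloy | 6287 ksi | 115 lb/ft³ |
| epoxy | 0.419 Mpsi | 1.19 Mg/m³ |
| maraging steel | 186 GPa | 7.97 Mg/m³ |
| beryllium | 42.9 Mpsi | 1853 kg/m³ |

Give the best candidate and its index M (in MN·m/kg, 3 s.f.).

Normalizing units and computing the index:
  magnesium alloy: E = 43.35 GPa, ρ = 1842 kg/m³
  epoxy: E = 2.889 GPa, ρ = 1190 kg/m³
  maraging steel: E = 186.0 GPa, ρ = 7970 kg/m³
  beryllium: E = 295.8 GPa, ρ = 1853 kg/m³
  beryllium: M = 160 MN·m/kg
  magnesium alloy: M = 23.5 MN·m/kg
  maraging steel: M = 23.3 MN·m/kg
  epoxy: M = 2.43 MN·m/kg
Beryllium ranks first.

beryllium, M = 160 MN·m/kg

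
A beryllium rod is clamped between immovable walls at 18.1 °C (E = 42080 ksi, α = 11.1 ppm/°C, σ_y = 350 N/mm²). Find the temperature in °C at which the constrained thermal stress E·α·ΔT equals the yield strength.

E = 42080 ksi = 290.1 GPa.
σ_y = 350 N/mm² = 350.0 MPa.
E·α·ΔT = 350.0 MPa ⇒ ΔT = 350.0 / (290.1×10³ × 11.1×10⁻⁶) = 108.7 K.
T = 18.1 + 108.7 = 126.8 °C.

127 °C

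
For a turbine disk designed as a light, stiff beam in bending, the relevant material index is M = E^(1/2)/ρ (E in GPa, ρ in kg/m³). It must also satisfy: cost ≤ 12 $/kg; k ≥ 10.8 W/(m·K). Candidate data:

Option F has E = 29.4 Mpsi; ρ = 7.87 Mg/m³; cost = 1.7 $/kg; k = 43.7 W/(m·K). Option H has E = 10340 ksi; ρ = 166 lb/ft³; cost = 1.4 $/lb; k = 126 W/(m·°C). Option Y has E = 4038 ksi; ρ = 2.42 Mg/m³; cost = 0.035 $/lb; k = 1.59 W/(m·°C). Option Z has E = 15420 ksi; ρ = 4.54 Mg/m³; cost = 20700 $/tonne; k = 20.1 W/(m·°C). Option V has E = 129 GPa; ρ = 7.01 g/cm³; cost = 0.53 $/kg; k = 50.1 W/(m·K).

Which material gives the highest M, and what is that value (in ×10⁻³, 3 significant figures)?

option H, M = 3.18×10⁻³

Screen on constraints: cost ≤ 12 $/kg; k ≥ 10.8 W/(m·K). Survivors: option F, option H, option V.
Putting every candidate on a common basis:
  option F: E = 202.7 GPa, ρ = 7870 kg/m³
  option H: E = 71.29 GPa, ρ = 2659 kg/m³
  option V: E = 129.0 GPa, ρ = 7010 kg/m³
  option H: M = 3.18×10⁻³
  option F: M = 1.81×10⁻³
  option V: M = 1.62×10⁻³
Option H has the largest M.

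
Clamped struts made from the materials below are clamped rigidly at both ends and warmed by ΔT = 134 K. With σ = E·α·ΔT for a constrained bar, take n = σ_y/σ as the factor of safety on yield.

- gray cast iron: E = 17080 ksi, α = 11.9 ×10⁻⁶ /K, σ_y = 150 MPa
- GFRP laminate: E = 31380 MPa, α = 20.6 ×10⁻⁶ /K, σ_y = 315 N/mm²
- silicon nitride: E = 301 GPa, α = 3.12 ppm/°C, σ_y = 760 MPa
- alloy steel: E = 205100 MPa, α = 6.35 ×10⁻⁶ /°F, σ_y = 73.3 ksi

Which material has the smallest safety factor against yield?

gray cast iron

Converting E to GPa, α to ×10⁻⁶/K, σ_y to MPa, then σ and n for each:
  gray cast iron: E = 117.8, α = 11.9, σ_y = 150.0 → σ = 188 MPa, n = 0.799
  GFRP laminate: E = 31.38, α = 20.6, σ_y = 315.0 → σ = 86.6 MPa, n = 3.64
  silicon nitride: E = 301.0, α = 3.12, σ_y = 760.0 → σ = 126 MPa, n = 6.04
  alloy steel: E = 205.1, α = 11.4, σ_y = 505.4 → σ = 314 MPa, n = 1.61
Smallest n: gray cast iron with n = 0.799.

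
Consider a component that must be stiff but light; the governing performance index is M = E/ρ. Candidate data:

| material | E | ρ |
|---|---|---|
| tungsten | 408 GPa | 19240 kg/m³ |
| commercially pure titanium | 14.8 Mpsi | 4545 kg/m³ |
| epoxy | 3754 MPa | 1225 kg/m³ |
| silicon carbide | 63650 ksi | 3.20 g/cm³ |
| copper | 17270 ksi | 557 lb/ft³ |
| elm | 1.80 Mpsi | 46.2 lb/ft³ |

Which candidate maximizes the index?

In SI units:
  tungsten: E = 408.0 GPa, ρ = 19240 kg/m³
  commercially pure titanium: E = 102.0 GPa, ρ = 4545 kg/m³
  epoxy: E = 3.754 GPa, ρ = 1225 kg/m³
  silicon carbide: E = 438.9 GPa, ρ = 3200 kg/m³
  copper: E = 119.1 GPa, ρ = 8922 kg/m³
  elm: E = 12.41 GPa, ρ = 740.1 kg/m³
  silicon carbide: M = 137 MN·m/kg
  commercially pure titanium: M = 22.5 MN·m/kg
  tungsten: M = 21.2 MN·m/kg
  elm: M = 16.8 MN·m/kg
  copper: M = 13.3 MN·m/kg
  epoxy: M = 3.06 MN·m/kg
Silicon carbide ranks first.

silicon carbide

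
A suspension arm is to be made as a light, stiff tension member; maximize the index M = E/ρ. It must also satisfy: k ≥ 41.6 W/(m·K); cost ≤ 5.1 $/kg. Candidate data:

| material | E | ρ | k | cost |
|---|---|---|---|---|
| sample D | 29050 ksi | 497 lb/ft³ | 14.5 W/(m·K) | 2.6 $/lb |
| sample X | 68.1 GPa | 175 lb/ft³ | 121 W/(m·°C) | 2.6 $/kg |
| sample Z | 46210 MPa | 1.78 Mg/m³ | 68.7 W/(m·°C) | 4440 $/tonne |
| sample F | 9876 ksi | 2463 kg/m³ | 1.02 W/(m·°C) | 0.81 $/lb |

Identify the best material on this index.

sample Z

Screen on constraints: k ≥ 41.6 W/(m·K); cost ≤ 5.1 $/kg. Survivors: sample X, sample Z.
Normalizing units and computing the index:
  sample X: E = 68.10 GPa, ρ = 2803 kg/m³
  sample Z: E = 46.21 GPa, ρ = 1780 kg/m³
  sample Z: M = 26.0 MN·m/kg
  sample X: M = 24.3 MN·m/kg
Highest index: sample Z.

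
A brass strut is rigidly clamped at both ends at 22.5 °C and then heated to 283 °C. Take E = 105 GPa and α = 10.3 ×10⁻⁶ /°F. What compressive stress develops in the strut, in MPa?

507 MPa

α = 10.3×10⁻⁶/°F × 9/5 = 18.5×10⁻⁶/K.
ΔT = 260.5 K. Constrained thermal stress σ = E·α·ΔT = 105.0×10³ MPa × 18.5×10⁻⁶ × 260.5 = 507 MPa (compressive).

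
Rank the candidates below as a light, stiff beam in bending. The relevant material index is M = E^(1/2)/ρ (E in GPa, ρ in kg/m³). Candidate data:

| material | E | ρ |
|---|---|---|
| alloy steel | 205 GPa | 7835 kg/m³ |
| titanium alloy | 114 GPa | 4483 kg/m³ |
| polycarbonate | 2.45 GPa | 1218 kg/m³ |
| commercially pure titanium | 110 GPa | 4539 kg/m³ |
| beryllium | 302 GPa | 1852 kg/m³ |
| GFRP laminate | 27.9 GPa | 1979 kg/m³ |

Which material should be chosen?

Evaluate M for each candidate:
  beryllium: M = 9.38×10⁻³
  GFRP laminate: M = 2.67×10⁻³
  titanium alloy: M = 2.38×10⁻³
  commercially pure titanium: M = 2.31×10⁻³
  alloy steel: M = 1.83×10⁻³
  polycarbonate: M = 1.29×10⁻³
Highest index: beryllium.

beryllium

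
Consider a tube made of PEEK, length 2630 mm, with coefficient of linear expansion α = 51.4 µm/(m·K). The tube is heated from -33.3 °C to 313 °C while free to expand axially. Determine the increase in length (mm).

ΔT = 313 − (-33.3) = 346.3 K.
ΔL = α·L₀·ΔT = 51.4×10⁻⁶ × 2630 mm × 346.3 K = 46.8 mm.

46.8 mm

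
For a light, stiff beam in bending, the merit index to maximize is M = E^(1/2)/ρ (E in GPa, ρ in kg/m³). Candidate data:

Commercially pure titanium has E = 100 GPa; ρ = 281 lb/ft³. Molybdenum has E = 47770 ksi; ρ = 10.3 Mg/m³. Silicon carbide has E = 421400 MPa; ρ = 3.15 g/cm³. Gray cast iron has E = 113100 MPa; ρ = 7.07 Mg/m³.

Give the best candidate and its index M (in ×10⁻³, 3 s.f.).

silicon carbide, M = 6.52×10⁻³

After converting to SI:
  commercially pure titanium: E = 100.0 GPa, ρ = 4501 kg/m³
  molybdenum: E = 329.4 GPa, ρ = 10300 kg/m³
  silicon carbide: E = 421.4 GPa, ρ = 3150 kg/m³
  gray cast iron: E = 113.1 GPa, ρ = 7070 kg/m³
  silicon carbide: M = 6.52×10⁻³
  commercially pure titanium: M = 2.22×10⁻³
  molybdenum: M = 1.76×10⁻³
  gray cast iron: M = 1.50×10⁻³
The maximum is for silicon carbide.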